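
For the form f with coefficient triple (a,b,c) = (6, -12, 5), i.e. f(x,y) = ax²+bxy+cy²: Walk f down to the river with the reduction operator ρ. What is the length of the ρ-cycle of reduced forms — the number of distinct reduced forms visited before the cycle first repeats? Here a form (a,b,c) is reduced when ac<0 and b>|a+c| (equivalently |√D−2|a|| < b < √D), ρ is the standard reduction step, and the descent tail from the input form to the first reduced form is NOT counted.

D = 24, ⌊√D⌋ = 4
descent: ρ → (5,2,-1)
descent: ρ → (-1,4,2)  [lands on river]
river: ρ → (2,4,-1)
ρ-cycle length = 2 (tail of 2 descent steps not counted)

2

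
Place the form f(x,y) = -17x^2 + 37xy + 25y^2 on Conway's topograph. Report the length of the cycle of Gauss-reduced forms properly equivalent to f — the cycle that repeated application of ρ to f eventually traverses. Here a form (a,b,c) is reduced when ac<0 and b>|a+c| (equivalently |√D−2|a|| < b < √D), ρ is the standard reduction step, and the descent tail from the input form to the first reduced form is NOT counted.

D = 3069, ⌊√D⌋ = 55
river: ρ → (25,13,-29)
river: ρ → (-29,45,9)
river: ρ → (9,45,-29)
river: ρ → (-29,13,25)
river: ρ → (25,37,-17)
river: ρ → (-17,31,31)
river: ρ → (31,31,-17)
river: ρ → (-17,37,25)
ρ-cycle length = 8 (tail of 0 descent steps not counted)

8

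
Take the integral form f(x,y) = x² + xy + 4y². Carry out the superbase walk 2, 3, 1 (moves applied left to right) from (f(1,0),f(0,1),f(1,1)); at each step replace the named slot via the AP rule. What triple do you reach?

start (1,4,6) = (f(1,0),f(0,1),f(1,1))
replace slot 2: 2·(1+6) − 4 = 10 → (1,10,6)
replace slot 3: 2·(1+10) − 6 = 16 → (1,10,16)
replace slot 1: 2·(10+16) − 1 = 51 → (51,10,16)

51,10,16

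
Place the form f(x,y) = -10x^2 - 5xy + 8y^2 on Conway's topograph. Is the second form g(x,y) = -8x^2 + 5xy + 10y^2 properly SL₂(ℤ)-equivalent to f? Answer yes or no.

D₁ = 345, D₂ = 345
river cycle of f (length 10): (8, 5, -10), (-10, 15, 3), (3, 15, -10), (-10, 5, 8), (8, 11, -7), (-7, 17, 2), (2, 15, -15), (-15, 15, 2), (2, 17, -7), (-7, 11, 8)
river cycle of g (length 10): (10, 15, -3), (-3, 15, 10), (10, 5, -8), (-8, 11, 7), (7, 17, -2), (-2, 15, 15), (15, 15, -2), (-2, 17, 7), (7, 11, -8), (-8, 5, 10)
cycles differ ⇒ inequivalent

no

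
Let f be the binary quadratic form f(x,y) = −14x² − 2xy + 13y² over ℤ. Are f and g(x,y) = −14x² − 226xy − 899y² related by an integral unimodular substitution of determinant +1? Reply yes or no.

D₁ = 732, D₂ = 732
river cycle of f (length 6): (13, 2, -14), (-14, 26, 1), (1, 26, -14), (-14, 2, 13), (13, 24, -3), (-3, 24, 13)
river cycle of g (length 6): (-14, 26, 1), (1, 26, -14), (-14, 2, 13), (13, 24, -3), (-3, 24, 13), (13, 2, -14)
cycles coincide ⇒ equivalent

yes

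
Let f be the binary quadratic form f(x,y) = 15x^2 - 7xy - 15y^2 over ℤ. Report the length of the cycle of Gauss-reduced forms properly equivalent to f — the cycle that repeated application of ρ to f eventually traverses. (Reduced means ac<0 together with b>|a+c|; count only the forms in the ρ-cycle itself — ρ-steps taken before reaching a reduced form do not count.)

D = 949, ⌊√D⌋ = 30
descent: ρ → (-15,7,15)  [lands on river]
river: ρ → (15,23,-7)
river: ρ → (-7,19,21)
river: ρ → (21,23,-5)
river: ρ → (-5,27,11)
river: ρ → (11,17,-15)
river: ρ → (-15,13,13)
river: ρ → (13,13,-15)
river: ρ → (-15,17,11)
river: ρ → (11,27,-5)
river: ρ → (-5,23,21)
river: ρ → (21,19,-7)
river: ρ → (-7,23,15)
river: ρ → (15,7,-15)
river: ρ → (-15,23,7)
river: ρ → (7,19,-21)
river: ρ → (-21,23,5)
river: ρ → (5,27,-11)
river: ρ → (-11,17,15)
river: ρ → (15,13,-13)
river: ρ → (-13,13,15)
river: ρ → (15,17,-11)
river: ρ → (-11,27,5)
river: ρ → (5,23,-21)
river: ρ → (-21,19,7)
river: ρ → (7,23,-15)
ρ-cycle length = 26 (tail of 1 descent step not counted)

26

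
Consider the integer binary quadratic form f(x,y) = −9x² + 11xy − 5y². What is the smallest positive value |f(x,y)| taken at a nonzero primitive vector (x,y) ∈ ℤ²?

translate: b→7 (≡-11 mod 18), so (9,-11,5)→(9,7,3)
flip: (9,7,3)→(3,-7,9)
translate: b→-1 (≡-7 mod 6), so (3,-7,9)→(3,-1,5)
reduced (well bottom): (3,-1,5) with a≤c, −a<b≤a
well minimum |f| = |-3| = 3 (negative-definite)

3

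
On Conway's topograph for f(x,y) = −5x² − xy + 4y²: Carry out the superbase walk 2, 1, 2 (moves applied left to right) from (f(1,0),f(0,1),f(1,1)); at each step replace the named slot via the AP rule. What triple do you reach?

start (-5,4,-2) = (f(1,0),f(0,1),f(1,1))
replace slot 2: 2·((-5)+(-2)) − 4 = -18 → (-5,-18,-2)
replace slot 1: 2·((-18)+(-2)) − (-5) = -35 → (-35,-18,-2)
replace slot 2: 2·((-35)+(-2)) − (-18) = -56 → (-35,-56,-2)

-35,-56,-2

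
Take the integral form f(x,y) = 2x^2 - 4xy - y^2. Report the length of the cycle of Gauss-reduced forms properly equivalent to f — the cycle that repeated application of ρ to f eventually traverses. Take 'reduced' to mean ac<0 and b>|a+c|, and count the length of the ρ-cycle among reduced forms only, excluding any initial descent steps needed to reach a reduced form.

D = 24, ⌊√D⌋ = 4
descent: ρ → (-1,4,2)  [lands on river]
river: ρ → (2,4,-1)
ρ-cycle length = 2 (tail of 1 descent step not counted)

2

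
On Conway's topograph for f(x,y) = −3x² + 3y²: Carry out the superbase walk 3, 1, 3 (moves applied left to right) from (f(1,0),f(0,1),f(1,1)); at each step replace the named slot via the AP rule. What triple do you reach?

start (-3,3,0) = (f(1,0),f(0,1),f(1,1))
replace slot 3: 2·((-3)+3) − 0 = 0 → (-3,3,0)
replace slot 1: 2·(3+0) − (-3) = 9 → (9,3,0)
replace slot 3: 2·(9+3) − 0 = 24 → (9,3,24)

9,3,24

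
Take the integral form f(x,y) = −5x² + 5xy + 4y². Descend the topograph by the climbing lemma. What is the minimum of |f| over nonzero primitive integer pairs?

river: ρ → (4,3,-6)
river: ρ → (-6,9,1)
river: ρ → (1,9,-6)
river: ρ → (-6,3,4)
river: ρ → (4,5,-5)
river: ρ → (-5,5,4)
closes: descent 0, river 6
min |a| on river = 1

1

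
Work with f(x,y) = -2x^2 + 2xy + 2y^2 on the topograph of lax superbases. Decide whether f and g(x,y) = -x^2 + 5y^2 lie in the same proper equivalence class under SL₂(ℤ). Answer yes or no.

D₁ = 20, D₂ = 20
river cycle of f (length 2): (2, 2, -2), (-2, 2, 2)
river cycle of g (length 2): (-1, 4, 1), (1, 4, -1)
cycles differ ⇒ inequivalent

no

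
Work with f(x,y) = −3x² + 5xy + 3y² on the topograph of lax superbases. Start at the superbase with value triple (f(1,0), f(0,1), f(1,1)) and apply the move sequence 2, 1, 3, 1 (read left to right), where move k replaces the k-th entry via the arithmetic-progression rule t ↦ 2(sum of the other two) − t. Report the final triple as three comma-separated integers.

start (-3,3,5) = (f(1,0),f(0,1),f(1,1))
replace slot 2: 2·((-3)+5) − 3 = 1 → (-3,1,5)
replace slot 1: 2·(1+5) − (-3) = 15 → (15,1,5)
replace slot 3: 2·(15+1) − 5 = 27 → (15,1,27)
replace slot 1: 2·(1+27) − 15 = 41 → (41,1,27)

41,1,27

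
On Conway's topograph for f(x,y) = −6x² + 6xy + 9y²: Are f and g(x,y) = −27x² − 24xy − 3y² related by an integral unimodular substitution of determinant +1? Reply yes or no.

D₁ = 252, D₂ = 252
river cycle of f (length 4): (9, 12, -3), (-3, 12, 9), (9, 6, -6), (-6, 6, 9)
river cycle of g (length 4): (-3, 12, 9), (9, 6, -6), (-6, 6, 9), (9, 12, -3)
cycles coincide ⇒ equivalent

yes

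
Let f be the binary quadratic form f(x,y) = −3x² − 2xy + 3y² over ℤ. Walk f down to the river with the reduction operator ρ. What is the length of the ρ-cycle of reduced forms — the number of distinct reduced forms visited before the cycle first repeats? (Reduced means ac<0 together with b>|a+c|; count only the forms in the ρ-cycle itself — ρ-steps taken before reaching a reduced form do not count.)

D = 40, ⌊√D⌋ = 6
descent: ρ → (3,2,-3)  [lands on river]
river: ρ → (-3,4,2)
river: ρ → (2,4,-3)
river: ρ → (-3,2,3)
river: ρ → (3,4,-2)
river: ρ → (-2,4,3)
ρ-cycle length = 6 (tail of 1 descent step not counted)

6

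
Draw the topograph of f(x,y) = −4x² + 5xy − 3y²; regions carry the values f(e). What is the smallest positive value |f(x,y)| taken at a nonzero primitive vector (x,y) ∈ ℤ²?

translate: b→3 (≡-5 mod 8), so (4,-5,3)→(4,3,2)
flip: (4,3,2)→(2,-3,4)
translate: b→1 (≡-3 mod 4), so (2,-3,4)→(2,1,3)
reduced (well bottom): (2,1,3) with a≤c, −a<b≤a
well minimum |f| = |-2| = 2 (negative-definite)

2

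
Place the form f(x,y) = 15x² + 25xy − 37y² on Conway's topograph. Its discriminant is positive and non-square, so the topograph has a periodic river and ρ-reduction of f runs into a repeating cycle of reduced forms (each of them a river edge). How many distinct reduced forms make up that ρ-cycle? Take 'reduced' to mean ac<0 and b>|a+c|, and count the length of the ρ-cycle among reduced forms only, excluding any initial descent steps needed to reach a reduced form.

D = 2845, ⌊√D⌋ = 53
river: ρ → (-37,49,3)
river: ρ → (3,53,-3)
river: ρ → (-3,49,37)
river: ρ → (37,25,-15)
river: ρ → (-15,35,27)
river: ρ → (27,19,-23)
river: ρ → (-23,27,23)
river: ρ → (23,19,-27)
river: ρ → (-27,35,15)
river: ρ → (15,25,-37)
ρ-cycle length = 10 (tail of 0 descent steps not counted)

10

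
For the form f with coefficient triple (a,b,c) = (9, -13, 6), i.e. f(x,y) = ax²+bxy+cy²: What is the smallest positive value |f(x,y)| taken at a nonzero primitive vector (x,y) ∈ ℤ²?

translate: b→5 (≡-13 mod 18), so (9,-13,6)→(9,5,2)
flip: (9,5,2)→(2,-5,9)
translate: b→-1 (≡-5 mod 4), so (2,-5,9)→(2,-1,6)
reduced (well bottom): (2,-1,6) with a≤c, −a<b≤a
well minimum = a = 2

2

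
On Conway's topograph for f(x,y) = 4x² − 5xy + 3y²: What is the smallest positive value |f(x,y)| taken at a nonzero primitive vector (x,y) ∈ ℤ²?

translate: b→3 (≡-5 mod 8), so (4,-5,3)→(4,3,2)
flip: (4,3,2)→(2,-3,4)
translate: b→1 (≡-3 mod 4), so (2,-3,4)→(2,1,3)
reduced (well bottom): (2,1,3) with a≤c, −a<b≤a
well minimum = a = 2

2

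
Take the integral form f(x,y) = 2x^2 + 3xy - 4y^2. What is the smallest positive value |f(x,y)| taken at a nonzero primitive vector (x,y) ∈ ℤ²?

river: ρ → (-4,5,1)
river: ρ → (1,5,-4)
river: ρ → (-4,3,2)
river: ρ → (2,5,-2)
river: ρ → (-2,3,4)
river: ρ → (4,5,-1)
river: ρ → (-1,5,4)
river: ρ → (4,3,-2)
river: ρ → (-2,5,2)
river: ρ → (2,3,-4)
closes: descent 0, river 10
min |a| on river = 1

1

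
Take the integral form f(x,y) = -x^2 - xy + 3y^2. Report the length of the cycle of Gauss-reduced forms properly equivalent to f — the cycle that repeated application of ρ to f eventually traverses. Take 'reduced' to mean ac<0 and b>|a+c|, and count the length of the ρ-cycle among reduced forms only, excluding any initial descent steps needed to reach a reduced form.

D = 13, ⌊√D⌋ = 3
descent: ρ → (3,1,-1)
descent: ρ → (-1,3,1)  [lands on river]
river: ρ → (1,3,-1)
ρ-cycle length = 2 (tail of 2 descent steps not counted)

2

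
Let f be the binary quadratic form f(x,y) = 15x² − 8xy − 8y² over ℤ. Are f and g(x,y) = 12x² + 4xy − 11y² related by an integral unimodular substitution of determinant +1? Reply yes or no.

D₁ = 544, D₂ = 544
river cycle of f (length 4): (-8, 8, 15), (15, 22, -1), (-1, 22, 15), (15, 8, -8)
river cycle of g (length 4): (-11, 18, 5), (5, 22, -3), (-3, 20, 12), (12, 4, -11)
cycles differ ⇒ inequivalent

no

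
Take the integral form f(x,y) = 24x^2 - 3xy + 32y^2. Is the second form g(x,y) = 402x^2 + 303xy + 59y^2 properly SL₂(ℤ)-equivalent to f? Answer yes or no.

D₁ = -3063, D₂ = -3063
f: reduced (well bottom): (24,-3,32) with a≤c, −a<b≤a
g: flip: (402,303,59)→(59,-303,402)
g: translate: b→51 (≡-303 mod 118), so (59,-303,402)→(59,51,24)
g: flip: (59,51,24)→(24,-51,59)
g: translate: b→-3 (≡-51 mod 48), so (24,-51,59)→(24,-3,32)
g: reduced (well bottom): (24,-3,32) with a≤c, −a<b≤a
reduced forms (24, -3, 32) vs (24, -3, 32) ⇒ equivalent

yes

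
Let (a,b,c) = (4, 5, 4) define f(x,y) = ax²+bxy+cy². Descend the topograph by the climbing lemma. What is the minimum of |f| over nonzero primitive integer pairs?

translate: b→-3 (≡5 mod 8), so (4,5,4)→(4,-3,3)
flip: (4,-3,3)→(3,3,4)
reduced (well bottom): (3,3,4) with a≤c, −a<b≤a
well minimum = a = 3

3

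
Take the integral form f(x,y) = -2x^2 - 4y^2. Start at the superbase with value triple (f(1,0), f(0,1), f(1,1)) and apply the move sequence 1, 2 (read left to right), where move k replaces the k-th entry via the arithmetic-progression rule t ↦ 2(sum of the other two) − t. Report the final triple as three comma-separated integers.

start (-2,-4,-6) = (f(1,0),f(0,1),f(1,1))
replace slot 1: 2·((-4)+(-6)) − (-2) = -18 → (-18,-4,-6)
replace slot 2: 2·((-18)+(-6)) − (-4) = -44 → (-18,-44,-6)

-18,-44,-6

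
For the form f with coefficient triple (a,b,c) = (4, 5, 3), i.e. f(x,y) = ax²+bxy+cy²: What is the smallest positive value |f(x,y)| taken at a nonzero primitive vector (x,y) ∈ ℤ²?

translate: b→-3 (≡5 mod 8), so (4,5,3)→(4,-3,2)
flip: (4,-3,2)→(2,3,4)
translate: b→-1 (≡3 mod 4), so (2,3,4)→(2,-1,3)
reduced (well bottom): (2,-1,3) with a≤c, −a<b≤a
well minimum = a = 2

2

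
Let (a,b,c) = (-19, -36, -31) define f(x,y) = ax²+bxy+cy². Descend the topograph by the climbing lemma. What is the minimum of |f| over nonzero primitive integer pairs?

translate: b→-2 (≡36 mod 38), so (19,36,31)→(19,-2,14)
flip: (19,-2,14)→(14,2,19)
reduced (well bottom): (14,2,19) with a≤c, −a<b≤a
well minimum |f| = |-14| = 14 (negative-definite)

14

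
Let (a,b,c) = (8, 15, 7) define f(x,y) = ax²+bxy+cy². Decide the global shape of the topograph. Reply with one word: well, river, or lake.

D = b²−4ac = 15² − 4·8·7 = 1
D = 1² is a perfect square ⇒ form factors over ℤ ⇒ lakes

lake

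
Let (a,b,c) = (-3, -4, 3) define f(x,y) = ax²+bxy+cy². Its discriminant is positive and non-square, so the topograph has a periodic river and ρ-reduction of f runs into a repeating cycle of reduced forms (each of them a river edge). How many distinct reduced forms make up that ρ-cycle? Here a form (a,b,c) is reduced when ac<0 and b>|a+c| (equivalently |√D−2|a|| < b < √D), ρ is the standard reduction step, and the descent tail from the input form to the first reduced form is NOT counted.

D = 52, ⌊√D⌋ = 7
descent: ρ → (3,4,-3)  [lands on river]
river: ρ → (-3,2,4)
river: ρ → (4,6,-1)
river: ρ → (-1,6,4)
river: ρ → (4,2,-3)
river: ρ → (-3,4,3)
river: ρ → (3,2,-4)
river: ρ → (-4,6,1)
river: ρ → (1,6,-4)
river: ρ → (-4,2,3)
ρ-cycle length = 10 (tail of 1 descent step not counted)

10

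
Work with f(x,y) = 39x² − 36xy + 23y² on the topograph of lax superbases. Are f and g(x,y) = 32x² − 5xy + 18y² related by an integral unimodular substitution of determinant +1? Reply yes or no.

D₁ = -2292, D₂ = -2279
discriminants differ ⇒ not SL₂(ℤ)-equivalent

no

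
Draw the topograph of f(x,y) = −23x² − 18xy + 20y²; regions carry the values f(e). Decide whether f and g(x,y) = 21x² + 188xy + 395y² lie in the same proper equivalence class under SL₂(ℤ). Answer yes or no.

D₁ = 2164, D₂ = 2164
river cycle of f (length 78): (20, 18, -23), (-23, 28, 15), (15, 32, -19), (-19, 44, 3), (3, 46, -4), (-4, 42, 25), (25, 8, -21), (-21, 34, 12), (12, 38, -15), (-15, 22, 28), … (68 more)
river cycle of g (length 78): (21, 20, -21), (-21, 22, 20), (20, 18, -23), (-23, 28, 15), (15, 32, -19), (-19, 44, 3), (3, 46, -4), (-4, 42, 25), (25, 8, -21), (-21, 34, 12), … (68 more)
cycles coincide ⇒ equivalent

yes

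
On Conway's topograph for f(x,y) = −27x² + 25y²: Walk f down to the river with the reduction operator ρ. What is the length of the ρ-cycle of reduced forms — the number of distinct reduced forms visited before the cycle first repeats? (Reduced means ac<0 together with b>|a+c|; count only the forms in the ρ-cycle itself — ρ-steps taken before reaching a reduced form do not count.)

D = 2700, ⌊√D⌋ = 51
descent: ρ → (25,50,-2)  [lands on river]
river: ρ → (-2,50,25)
ρ-cycle length = 2 (tail of 1 descent step not counted)

2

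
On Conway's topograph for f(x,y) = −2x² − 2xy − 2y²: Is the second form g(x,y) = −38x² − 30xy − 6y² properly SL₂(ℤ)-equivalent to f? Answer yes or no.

D₁ = -12, D₂ = -12
f is negative-definite; reduce −f:
−f: reduced (well bottom): (2,2,2) with a≤c, −a<b≤a
flip sign back: reduced form of f is (-2,-2,-2)
g is negative-definite; reduce −g:
−g: flip: (38,30,6)→(6,-30,38)
−g: translate: b→6 (≡-30 mod 12), so (6,-30,38)→(6,6,2)
−g: flip: (6,6,2)→(2,-6,6)
−g: translate: b→2 (≡-6 mod 4), so (2,-6,6)→(2,2,2)
−g: reduced (well bottom): (2,2,2) with a≤c, −a<b≤a
flip sign back: reduced form of g is (-2,-2,-2)
reduced forms (-2, -2, -2) vs (-2, -2, -2) ⇒ equivalent

yes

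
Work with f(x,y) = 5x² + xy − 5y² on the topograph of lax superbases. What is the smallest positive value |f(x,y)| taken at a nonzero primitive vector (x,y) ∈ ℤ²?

river: ρ → (-5,9,1)
river: ρ → (1,9,-5)
river: ρ → (-5,1,5)
river: ρ → (5,9,-1)
river: ρ → (-1,9,5)
river: ρ → (5,1,-5)
closes: descent 0, river 6
min |a| on river = 1

1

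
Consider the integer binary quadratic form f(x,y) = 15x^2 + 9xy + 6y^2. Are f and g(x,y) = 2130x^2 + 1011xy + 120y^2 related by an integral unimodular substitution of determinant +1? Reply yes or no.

D₁ = -279, D₂ = -279
f: flip: (15,9,6)→(6,-9,15)
f: translate: b→3 (≡-9 mod 12), so (6,-9,15)→(6,3,12)
f: reduced (well bottom): (6,3,12) with a≤c, −a<b≤a
g: flip: (2130,1011,120)→(120,-1011,2130)
g: translate: b→-51 (≡-1011 mod 240), so (120,-1011,2130)→(120,-51,6)
g: flip: (120,-51,6)→(6,51,120)
g: translate: b→3 (≡51 mod 12), so (6,51,120)→(6,3,12)
g: reduced (well bottom): (6,3,12) with a≤c, −a<b≤a
reduced forms (6, 3, 12) vs (6, 3, 12) ⇒ equivalent

yes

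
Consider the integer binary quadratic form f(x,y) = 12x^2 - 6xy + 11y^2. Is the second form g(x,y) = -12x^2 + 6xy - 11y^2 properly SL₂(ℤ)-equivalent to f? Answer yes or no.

D₁ = -492, D₂ = -492
f: flip: (12,-6,11)→(11,6,12)
f: reduced (well bottom): (11,6,12) with a≤c, −a<b≤a
g is negative-definite; reduce −g:
−g: flip: (12,-6,11)→(11,6,12)
−g: reduced (well bottom): (11,6,12) with a≤c, −a<b≤a
flip sign back: reduced form of g is (-11,-6,-12)
reduced forms (11, 6, 12) vs (-11, -6, -12) ⇒ inequivalent

no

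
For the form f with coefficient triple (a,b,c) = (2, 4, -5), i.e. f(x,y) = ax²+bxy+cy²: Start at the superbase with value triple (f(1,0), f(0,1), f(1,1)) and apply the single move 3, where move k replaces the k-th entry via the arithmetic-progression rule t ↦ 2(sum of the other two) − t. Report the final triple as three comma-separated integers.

start (2,-5,1) = (f(1,0),f(0,1),f(1,1))
replace slot 3: 2·(2+(-5)) − 1 = -7 → (2,-5,-7)

2,-5,-7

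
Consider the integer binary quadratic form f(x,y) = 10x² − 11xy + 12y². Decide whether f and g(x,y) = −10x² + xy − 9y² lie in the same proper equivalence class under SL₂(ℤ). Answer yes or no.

D₁ = -359, D₂ = -359
f: translate: b→9 (≡-11 mod 20), so (10,-11,12)→(10,9,11)
f: reduced (well bottom): (10,9,11) with a≤c, −a<b≤a
g is negative-definite; reduce −g:
−g: flip: (10,-1,9)→(9,1,10)
−g: reduced (well bottom): (9,1,10) with a≤c, −a<b≤a
flip sign back: reduced form of g is (-9,-1,-10)
reduced forms (10, 9, 11) vs (-9, -1, -10) ⇒ inequivalent

no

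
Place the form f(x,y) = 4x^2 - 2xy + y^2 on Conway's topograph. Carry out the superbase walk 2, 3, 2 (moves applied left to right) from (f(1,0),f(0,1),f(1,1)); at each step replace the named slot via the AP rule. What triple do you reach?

start (4,1,3) = (f(1,0),f(0,1),f(1,1))
replace slot 2: 2·(4+3) − 1 = 13 → (4,13,3)
replace slot 3: 2·(4+13) − 3 = 31 → (4,13,31)
replace slot 2: 2·(4+31) − 13 = 57 → (4,57,31)

4,57,31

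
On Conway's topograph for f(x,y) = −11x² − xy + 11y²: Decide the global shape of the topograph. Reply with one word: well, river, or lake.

D = b²−4ac = (-1)² − 4·(-11)·11 = 485
D > 0 non-square ⇒ indefinite ⇒ periodic river

river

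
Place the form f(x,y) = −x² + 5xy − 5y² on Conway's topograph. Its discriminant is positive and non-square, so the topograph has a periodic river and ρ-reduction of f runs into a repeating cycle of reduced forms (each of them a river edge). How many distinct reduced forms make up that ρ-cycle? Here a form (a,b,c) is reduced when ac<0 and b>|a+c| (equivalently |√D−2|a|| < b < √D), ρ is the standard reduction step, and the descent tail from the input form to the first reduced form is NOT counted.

D = 5, ⌊√D⌋ = 2
descent: ρ → (-5,5,-1)
descent: ρ → (-1,1,1)  [lands on river]
river: ρ → (1,1,-1)
ρ-cycle length = 2 (tail of 2 descent steps not counted)

2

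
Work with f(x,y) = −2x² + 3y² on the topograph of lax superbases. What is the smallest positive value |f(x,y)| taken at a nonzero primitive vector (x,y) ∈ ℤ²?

descent: ρ → (3,0,-2)
descent: ρ → (-2,4,1)  [lands on river]
river: ρ → (1,4,-2)
closes: descent 2, river 2
min |a| on river = 1

1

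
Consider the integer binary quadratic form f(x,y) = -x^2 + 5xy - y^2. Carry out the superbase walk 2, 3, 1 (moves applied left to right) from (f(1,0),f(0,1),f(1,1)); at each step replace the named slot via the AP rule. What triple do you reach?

start (-1,-1,3) = (f(1,0),f(0,1),f(1,1))
replace slot 2: 2·((-1)+3) − (-1) = 5 → (-1,5,3)
replace slot 3: 2·((-1)+5) − 3 = 5 → (-1,5,5)
replace slot 1: 2·(5+5) − (-1) = 21 → (21,5,5)

21,5,5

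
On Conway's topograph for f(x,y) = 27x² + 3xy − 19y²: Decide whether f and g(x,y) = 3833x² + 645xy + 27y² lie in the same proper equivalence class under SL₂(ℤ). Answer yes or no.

D₁ = 2061, D₂ = 2061
river cycle of f (length 6): (-19, 35, 11), (11, 31, -25), (-25, 19, 17), (17, 15, -27), (-27, 39, 5), (5, 41, -19)
river cycle of g (length 6): (-19, 35, 11), (11, 31, -25), (-25, 19, 17), (17, 15, -27), (-27, 39, 5), (5, 41, -19)
cycles coincide ⇒ equivalent

yes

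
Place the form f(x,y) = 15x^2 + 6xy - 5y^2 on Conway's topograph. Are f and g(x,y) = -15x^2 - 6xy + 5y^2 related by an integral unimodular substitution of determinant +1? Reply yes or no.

D₁ = 336, D₂ = 336
river cycle of f (length 4): (-5, 14, 7), (7, 14, -5), (-5, 16, 4), (4, 16, -5)
river cycle of g (length 4): (5, 16, -4), (-4, 16, 5), (5, 14, -7), (-7, 14, 5)
cycles differ ⇒ inequivalent

no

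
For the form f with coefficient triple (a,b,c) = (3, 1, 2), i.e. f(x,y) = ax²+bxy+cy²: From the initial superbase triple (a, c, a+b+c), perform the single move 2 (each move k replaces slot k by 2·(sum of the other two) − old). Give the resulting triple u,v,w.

start (3,2,6) = (f(1,0),f(0,1),f(1,1))
replace slot 2: 2·(3+6) − 2 = 16 → (3,16,6)

3,16,6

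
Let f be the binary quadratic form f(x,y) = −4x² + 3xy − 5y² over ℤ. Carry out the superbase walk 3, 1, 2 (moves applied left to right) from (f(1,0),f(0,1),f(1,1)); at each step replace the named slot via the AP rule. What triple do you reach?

start (-4,-5,-6) = (f(1,0),f(0,1),f(1,1))
replace slot 3: 2·((-4)+(-5)) − (-6) = -12 → (-4,-5,-12)
replace slot 1: 2·((-5)+(-12)) − (-4) = -30 → (-30,-5,-12)
replace slot 2: 2·((-30)+(-12)) − (-5) = -79 → (-30,-79,-12)

-30,-79,-12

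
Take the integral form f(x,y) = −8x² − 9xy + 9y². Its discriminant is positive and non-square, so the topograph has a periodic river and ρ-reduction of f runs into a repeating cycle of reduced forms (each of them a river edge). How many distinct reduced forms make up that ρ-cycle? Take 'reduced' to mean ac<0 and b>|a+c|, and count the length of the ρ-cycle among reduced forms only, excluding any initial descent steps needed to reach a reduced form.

D = 369, ⌊√D⌋ = 19
descent: ρ → (9,9,-8)  [lands on river]
river: ρ → (-8,7,10)
river: ρ → (10,13,-5)
river: ρ → (-5,17,4)
river: ρ → (4,15,-9)
river: ρ → (-9,3,10)
river: ρ → (10,17,-2)
river: ρ → (-2,19,1)
river: ρ → (1,19,-2)
river: ρ → (-2,17,10)
river: ρ → (10,3,-9)
river: ρ → (-9,15,4)
river: ρ → (4,17,-5)
river: ρ → (-5,13,10)
river: ρ → (10,7,-8)
river: ρ → (-8,9,9)
ρ-cycle length = 16 (tail of 1 descent step not counted)

16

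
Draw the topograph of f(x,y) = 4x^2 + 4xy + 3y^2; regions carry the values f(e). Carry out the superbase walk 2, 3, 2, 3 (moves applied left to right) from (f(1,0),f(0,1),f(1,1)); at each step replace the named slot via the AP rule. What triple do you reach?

start (4,3,11) = (f(1,0),f(0,1),f(1,1))
replace slot 2: 2·(4+11) − 3 = 27 → (4,27,11)
replace slot 3: 2·(4+27) − 11 = 51 → (4,27,51)
replace slot 2: 2·(4+51) − 27 = 83 → (4,83,51)
replace slot 3: 2·(4+83) − 51 = 123 → (4,83,123)

4,83,123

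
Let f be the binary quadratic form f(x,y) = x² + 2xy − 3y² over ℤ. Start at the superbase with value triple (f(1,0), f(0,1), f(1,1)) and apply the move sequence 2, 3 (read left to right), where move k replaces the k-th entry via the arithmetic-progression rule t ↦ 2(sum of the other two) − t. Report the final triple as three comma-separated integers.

start (1,-3,0) = (f(1,0),f(0,1),f(1,1))
replace slot 2: 2·(1+0) − (-3) = 5 → (1,5,0)
replace slot 3: 2·(1+5) − 0 = 12 → (1,5,12)

1,5,12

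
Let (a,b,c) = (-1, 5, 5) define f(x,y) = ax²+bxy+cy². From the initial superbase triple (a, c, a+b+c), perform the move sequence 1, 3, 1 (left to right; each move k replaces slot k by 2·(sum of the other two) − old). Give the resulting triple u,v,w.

start (-1,5,9) = (f(1,0),f(0,1),f(1,1))
replace slot 1: 2·(5+9) − (-1) = 29 → (29,5,9)
replace slot 3: 2·(29+5) − 9 = 59 → (29,5,59)
replace slot 1: 2·(5+59) − 29 = 99 → (99,5,59)

99,5,59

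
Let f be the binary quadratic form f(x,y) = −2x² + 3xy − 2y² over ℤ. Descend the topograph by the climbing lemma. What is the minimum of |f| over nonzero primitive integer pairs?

translate: b→1 (≡-3 mod 4), so (2,-3,2)→(2,1,1)
flip: (2,1,1)→(1,-1,2)
translate: b→1 (≡-1 mod 2), so (1,-1,2)→(1,1,2)
reduced (well bottom): (1,1,2) with a≤c, −a<b≤a
well minimum |f| = |-1| = 1 (negative-definite)

1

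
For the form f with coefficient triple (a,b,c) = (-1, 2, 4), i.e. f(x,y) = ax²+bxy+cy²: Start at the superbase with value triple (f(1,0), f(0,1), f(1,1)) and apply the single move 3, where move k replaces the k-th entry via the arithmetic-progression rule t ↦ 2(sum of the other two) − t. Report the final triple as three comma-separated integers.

start (-1,4,5) = (f(1,0),f(0,1),f(1,1))
replace slot 3: 2·((-1)+4) − 5 = 1 → (-1,4,1)

-1,4,1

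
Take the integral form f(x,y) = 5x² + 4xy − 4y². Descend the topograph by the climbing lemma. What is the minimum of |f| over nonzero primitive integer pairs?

river: ρ → (-4,4,5)
river: ρ → (5,6,-3)
river: ρ → (-3,6,5)
river: ρ → (5,4,-4)
closes: descent 0, river 4
min |a| on river = 3

3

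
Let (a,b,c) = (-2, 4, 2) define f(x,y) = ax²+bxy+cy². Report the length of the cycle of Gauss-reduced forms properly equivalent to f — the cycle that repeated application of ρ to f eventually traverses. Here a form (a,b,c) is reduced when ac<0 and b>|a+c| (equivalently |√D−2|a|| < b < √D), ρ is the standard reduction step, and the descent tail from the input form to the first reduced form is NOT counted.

D = 32, ⌊√D⌋ = 5
river: ρ → (2,4,-2)
river: ρ → (-2,4,2)
ρ-cycle length = 2 (tail of 0 descent steps not counted)

2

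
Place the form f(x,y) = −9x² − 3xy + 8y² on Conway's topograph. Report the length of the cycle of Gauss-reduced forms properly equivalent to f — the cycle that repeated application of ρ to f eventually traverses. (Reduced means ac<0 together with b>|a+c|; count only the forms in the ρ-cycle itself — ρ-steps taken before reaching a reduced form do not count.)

D = 297, ⌊√D⌋ = 17
descent: ρ → (8,3,-9)  [lands on river]
river: ρ → (-9,15,2)
river: ρ → (2,17,-1)
river: ρ → (-1,17,2)
river: ρ → (2,15,-9)
river: ρ → (-9,3,8)
river: ρ → (8,13,-4)
river: ρ → (-4,11,11)
river: ρ → (11,11,-4)
river: ρ → (-4,13,8)
ρ-cycle length = 10 (tail of 1 descent step not counted)

10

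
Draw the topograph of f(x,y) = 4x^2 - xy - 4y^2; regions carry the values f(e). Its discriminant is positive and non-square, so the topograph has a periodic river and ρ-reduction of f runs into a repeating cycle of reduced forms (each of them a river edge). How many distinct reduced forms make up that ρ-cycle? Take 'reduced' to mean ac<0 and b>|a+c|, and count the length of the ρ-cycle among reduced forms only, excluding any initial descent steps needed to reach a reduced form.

D = 65, ⌊√D⌋ = 8
descent: ρ → (-4,1,4)  [lands on river]
river: ρ → (4,7,-1)
river: ρ → (-1,7,4)
river: ρ → (4,1,-4)
river: ρ → (-4,7,1)
river: ρ → (1,7,-4)
ρ-cycle length = 6 (tail of 1 descent step not counted)

6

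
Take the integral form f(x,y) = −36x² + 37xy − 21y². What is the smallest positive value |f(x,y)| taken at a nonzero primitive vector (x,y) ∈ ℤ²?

translate: b→35 (≡-37 mod 72), so (36,-37,21)→(36,35,20)
flip: (36,35,20)→(20,-35,36)
translate: b→5 (≡-35 mod 40), so (20,-35,36)→(20,5,21)
reduced (well bottom): (20,5,21) with a≤c, −a<b≤a
well minimum |f| = |-20| = 20 (negative-definite)

20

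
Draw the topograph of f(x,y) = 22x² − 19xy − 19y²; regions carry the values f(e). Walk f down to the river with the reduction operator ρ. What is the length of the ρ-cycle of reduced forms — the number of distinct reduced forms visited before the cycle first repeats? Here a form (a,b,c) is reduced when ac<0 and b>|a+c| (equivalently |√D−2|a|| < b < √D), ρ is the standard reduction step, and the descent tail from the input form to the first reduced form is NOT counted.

D = 2033, ⌊√D⌋ = 45
descent: ρ → (-19,19,22)  [lands on river]
river: ρ → (22,25,-16)
river: ρ → (-16,39,8)
river: ρ → (8,41,-11)
river: ρ → (-11,25,32)
river: ρ → (32,39,-4)
river: ρ → (-4,41,22)
river: ρ → (22,3,-23)
river: ρ → (-23,43,2)
river: ρ → (2,45,-1)
river: ρ → (-1,45,2)
river: ρ → (2,43,-23)
river: ρ → (-23,3,22)
river: ρ → (22,41,-4)
river: ρ → (-4,39,32)
river: ρ → (32,25,-11)
river: ρ → (-11,41,8)
river: ρ → (8,39,-16)
river: ρ → (-16,25,22)
river: ρ → (22,19,-19)
ρ-cycle length = 20 (tail of 1 descent step not counted)

20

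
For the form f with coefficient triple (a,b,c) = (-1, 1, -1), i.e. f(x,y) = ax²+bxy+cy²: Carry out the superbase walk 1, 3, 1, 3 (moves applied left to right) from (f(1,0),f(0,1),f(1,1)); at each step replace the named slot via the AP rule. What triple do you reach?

start (-1,-1,-1) = (f(1,0),f(0,1),f(1,1))
replace slot 1: 2·((-1)+(-1)) − (-1) = -3 → (-3,-1,-1)
replace slot 3: 2·((-3)+(-1)) − (-1) = -7 → (-3,-1,-7)
replace slot 1: 2·((-1)+(-7)) − (-3) = -13 → (-13,-1,-7)
replace slot 3: 2·((-13)+(-1)) − (-7) = -21 → (-13,-1,-21)

-13,-1,-21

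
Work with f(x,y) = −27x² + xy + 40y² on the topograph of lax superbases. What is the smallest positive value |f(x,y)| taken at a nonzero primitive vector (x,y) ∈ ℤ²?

descent: ρ → (40,-1,-27)
descent: ρ → (-27,55,12)  [lands on river]
river: ρ → (12,65,-2)
river: ρ → (-2,63,44)
river: ρ → (44,25,-21)
river: ρ → (-21,59,10)
river: ρ → (10,61,-15)
river: ρ → (-15,59,14)
river: ρ → (14,53,-27)
closes: descent 2, river 8
min |a| on river = 2

2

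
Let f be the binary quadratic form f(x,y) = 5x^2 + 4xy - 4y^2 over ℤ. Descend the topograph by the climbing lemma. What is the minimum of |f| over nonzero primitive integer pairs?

river: ρ → (-4,4,5)
river: ρ → (5,6,-3)
river: ρ → (-3,6,5)
river: ρ → (5,4,-4)
closes: descent 0, river 4
min |a| on river = 3

3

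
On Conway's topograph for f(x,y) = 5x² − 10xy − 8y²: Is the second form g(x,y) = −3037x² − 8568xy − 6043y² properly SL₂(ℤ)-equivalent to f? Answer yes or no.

D₁ = 260, D₂ = 260
river cycle of f (length 10): (-8, 10, 5), (5, 10, -8), (-8, 6, 7), (7, 8, -7), (-7, 6, 8), (8, 10, -5), (-5, 10, 8), (8, 6, -7), (-7, 8, 7), (7, 6, -8)
river cycle of g (length 10): (-8, 10, 5), (5, 10, -8), (-8, 6, 7), (7, 8, -7), (-7, 6, 8), (8, 10, -5), (-5, 10, 8), (8, 6, -7), (-7, 8, 7), (7, 6, -8)
cycles coincide ⇒ equivalent

yes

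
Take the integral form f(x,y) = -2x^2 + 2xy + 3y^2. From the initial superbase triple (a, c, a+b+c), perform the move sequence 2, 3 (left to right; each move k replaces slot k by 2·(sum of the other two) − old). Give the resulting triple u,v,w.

start (-2,3,3) = (f(1,0),f(0,1),f(1,1))
replace slot 2: 2·((-2)+3) − 3 = -1 → (-2,-1,3)
replace slot 3: 2·((-2)+(-1)) − 3 = -9 → (-2,-1,-9)

-2,-1,-9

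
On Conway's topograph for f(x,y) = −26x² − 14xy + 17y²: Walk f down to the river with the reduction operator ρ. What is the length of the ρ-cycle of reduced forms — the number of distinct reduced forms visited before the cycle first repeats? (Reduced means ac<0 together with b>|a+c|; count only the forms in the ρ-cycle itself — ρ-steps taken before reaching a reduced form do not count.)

D = 1964, ⌊√D⌋ = 44
descent: ρ → (17,14,-26)  [lands on river]
river: ρ → (-26,38,5)
river: ρ → (5,42,-10)
river: ρ → (-10,38,13)
river: ρ → (13,40,-7)
river: ρ → (-7,44,1)
river: ρ → (1,44,-7)
river: ρ → (-7,40,13)
river: ρ → (13,38,-10)
river: ρ → (-10,42,5)
river: ρ → (5,38,-26)
river: ρ → (-26,14,17)
river: ρ → (17,20,-23)
river: ρ → (-23,26,14)
river: ρ → (14,30,-19)
river: ρ → (-19,8,25)
river: ρ → (25,42,-2)
river: ρ → (-2,42,25)
river: ρ → (25,8,-19)
river: ρ → (-19,30,14)
river: ρ → (14,26,-23)
river: ρ → (-23,20,17)
ρ-cycle length = 22 (tail of 1 descent step not counted)

22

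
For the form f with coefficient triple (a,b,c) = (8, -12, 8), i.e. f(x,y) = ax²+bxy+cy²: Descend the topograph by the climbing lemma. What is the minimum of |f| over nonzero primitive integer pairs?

translate: b→4 (≡-12 mod 16), so (8,-12,8)→(8,4,4)
flip: (8,4,4)→(4,-4,8)
translate: b→4 (≡-4 mod 8), so (4,-4,8)→(4,4,8)
reduced (well bottom): (4,4,8) with a≤c, −a<b≤a
well minimum = a = 4

4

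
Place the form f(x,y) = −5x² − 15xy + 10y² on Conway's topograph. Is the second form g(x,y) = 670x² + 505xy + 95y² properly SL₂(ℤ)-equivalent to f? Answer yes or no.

D₁ = 425, D₂ = 425
river cycle of f (length 6): (10, 15, -5), (-5, 15, 10), (10, 5, -10), (-10, 15, 5), (5, 15, -10), (-10, 5, 10)
river cycle of g (length 6): (10, 15, -5), (-5, 15, 10), (10, 5, -10), (-10, 15, 5), (5, 15, -10), (-10, 5, 10)
cycles coincide ⇒ equivalent

yes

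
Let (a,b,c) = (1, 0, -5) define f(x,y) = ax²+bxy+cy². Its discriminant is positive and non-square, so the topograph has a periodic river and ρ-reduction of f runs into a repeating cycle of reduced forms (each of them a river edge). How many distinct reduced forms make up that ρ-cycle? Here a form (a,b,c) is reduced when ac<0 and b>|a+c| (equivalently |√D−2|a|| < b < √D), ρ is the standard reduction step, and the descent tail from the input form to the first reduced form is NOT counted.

D = 20, ⌊√D⌋ = 4
descent: ρ → (-5,0,1)
descent: ρ → (1,4,-1)  [lands on river]
river: ρ → (-1,4,1)
ρ-cycle length = 2 (tail of 2 descent steps not counted)

2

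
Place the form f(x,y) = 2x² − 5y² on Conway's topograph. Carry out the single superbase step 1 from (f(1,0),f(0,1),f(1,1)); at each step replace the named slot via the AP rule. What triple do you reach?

start (2,-5,-3) = (f(1,0),f(0,1),f(1,1))
replace slot 1: 2·((-5)+(-3)) − 2 = -18 → (-18,-5,-3)

-18,-5,-3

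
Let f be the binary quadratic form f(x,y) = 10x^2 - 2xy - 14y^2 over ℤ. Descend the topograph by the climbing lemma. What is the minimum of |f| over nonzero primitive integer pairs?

descent: ρ → (-14,2,10)
descent: ρ → (10,18,-6)  [lands on river]
river: ρ → (-6,18,10)
river: ρ → (10,22,-2)
river: ρ → (-2,22,10)
closes: descent 2, river 4
min |a| on river = 2

2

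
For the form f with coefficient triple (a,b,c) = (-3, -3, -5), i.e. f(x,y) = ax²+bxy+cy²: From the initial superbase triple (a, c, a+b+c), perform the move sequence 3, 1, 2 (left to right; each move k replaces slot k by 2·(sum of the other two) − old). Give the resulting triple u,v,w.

start (-3,-5,-11) = (f(1,0),f(0,1),f(1,1))
replace slot 3: 2·((-3)+(-5)) − (-11) = -5 → (-3,-5,-5)
replace slot 1: 2·((-5)+(-5)) − (-3) = -17 → (-17,-5,-5)
replace slot 2: 2·((-17)+(-5)) − (-5) = -39 → (-17,-39,-5)

-17,-39,-5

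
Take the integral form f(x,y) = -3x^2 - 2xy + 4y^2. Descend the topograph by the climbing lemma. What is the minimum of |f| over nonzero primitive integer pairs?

descent: ρ → (4,2,-3)  [lands on river]
river: ρ → (-3,4,3)
river: ρ → (3,2,-4)
river: ρ → (-4,6,1)
river: ρ → (1,6,-4)
river: ρ → (-4,2,3)
river: ρ → (3,4,-3)
river: ρ → (-3,2,4)
river: ρ → (4,6,-1)
river: ρ → (-1,6,4)
closes: descent 1, river 10
min |a| on river = 1

1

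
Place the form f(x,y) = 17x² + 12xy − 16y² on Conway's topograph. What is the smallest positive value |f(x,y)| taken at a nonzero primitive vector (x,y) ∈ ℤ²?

river: ρ → (-16,20,13)
river: ρ → (13,32,-4)
river: ρ → (-4,32,13)
river: ρ → (13,20,-16)
river: ρ → (-16,12,17)
river: ρ → (17,22,-11)
river: ρ → (-11,22,17)
river: ρ → (17,12,-16)
closes: descent 0, river 8
min |a| on river = 4

4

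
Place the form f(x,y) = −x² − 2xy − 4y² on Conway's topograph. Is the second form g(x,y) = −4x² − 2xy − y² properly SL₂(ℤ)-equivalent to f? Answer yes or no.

D₁ = -12, D₂ = -12
f is negative-definite; reduce −f:
−f: translate: b→0 (≡2 mod 2), so (1,2,4)→(1,0,3)
−f: reduced (well bottom): (1,0,3) with a≤c, −a<b≤a
flip sign back: reduced form of f is (-1,0,-3)
g is negative-definite; reduce −g:
−g: flip: (4,2,1)→(1,-2,4)
−g: translate: b→0 (≡-2 mod 2), so (1,-2,4)→(1,0,3)
−g: reduced (well bottom): (1,0,3) with a≤c, −a<b≤a
flip sign back: reduced form of g is (-1,0,-3)
reduced forms (-1, 0, -3) vs (-1, 0, -3) ⇒ equivalent

yes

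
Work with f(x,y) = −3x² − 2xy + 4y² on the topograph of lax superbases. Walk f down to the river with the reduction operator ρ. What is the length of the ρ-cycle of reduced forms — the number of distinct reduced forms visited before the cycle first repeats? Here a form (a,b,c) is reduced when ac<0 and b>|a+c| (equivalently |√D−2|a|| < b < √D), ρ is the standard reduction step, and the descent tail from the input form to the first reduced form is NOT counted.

D = 52, ⌊√D⌋ = 7
descent: ρ → (4,2,-3)  [lands on river]
river: ρ → (-3,4,3)
river: ρ → (3,2,-4)
river: ρ → (-4,6,1)
river: ρ → (1,6,-4)
river: ρ → (-4,2,3)
river: ρ → (3,4,-3)
river: ρ → (-3,2,4)
river: ρ → (4,6,-1)
river: ρ → (-1,6,4)
ρ-cycle length = 10 (tail of 1 descent step not counted)

10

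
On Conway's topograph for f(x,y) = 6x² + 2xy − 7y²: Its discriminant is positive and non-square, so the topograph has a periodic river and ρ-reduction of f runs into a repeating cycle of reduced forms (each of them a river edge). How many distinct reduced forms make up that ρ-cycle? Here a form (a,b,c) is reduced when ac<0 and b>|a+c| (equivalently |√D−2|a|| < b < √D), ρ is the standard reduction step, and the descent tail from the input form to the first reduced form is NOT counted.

D = 172, ⌊√D⌋ = 13
river: ρ → (-7,12,1)
river: ρ → (1,12,-7)
river: ρ → (-7,2,6)
river: ρ → (6,10,-3)
river: ρ → (-3,8,9)
river: ρ → (9,10,-2)
river: ρ → (-2,10,9)
river: ρ → (9,8,-3)
river: ρ → (-3,10,6)
river: ρ → (6,2,-7)
ρ-cycle length = 10 (tail of 0 descent steps not counted)

10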